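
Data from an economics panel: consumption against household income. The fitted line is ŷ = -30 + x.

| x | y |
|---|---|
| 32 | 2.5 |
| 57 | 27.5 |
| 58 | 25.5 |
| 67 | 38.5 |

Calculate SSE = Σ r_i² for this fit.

x=32: ŷ = -30 + 32 = 2; r = 2.5 − 2 = 0.5
x=57: ŷ = -30 + 57 = 27; r = 27.5 − 27 = 0.5
x=58: ŷ = -30 + 58 = 28; r = 25.5 − 28 = -2.5
x=67: ŷ = -30 + 67 = 37; r = 38.5 − 37 = 1.5
SSE = 0.25 + 0.25 + 6.25 + 2.25 = 9

SSE = 9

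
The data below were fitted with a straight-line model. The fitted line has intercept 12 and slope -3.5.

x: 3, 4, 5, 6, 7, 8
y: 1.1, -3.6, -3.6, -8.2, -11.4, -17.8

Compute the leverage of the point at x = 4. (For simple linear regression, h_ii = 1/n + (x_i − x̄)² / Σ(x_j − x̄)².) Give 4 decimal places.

h = 0.2952

x̄ = (3 + 4 + 5 + 6 + 7 + 8)/6 = 5.5
Σ(x − x̄)² = 6.25 + 2.25 + 0.25 + 0.25 + 2.25 + 6.25 = 17.5
h = 1/6 + (-1.5)²/17.5 = 0.166667 + 0.128571 = 0.2952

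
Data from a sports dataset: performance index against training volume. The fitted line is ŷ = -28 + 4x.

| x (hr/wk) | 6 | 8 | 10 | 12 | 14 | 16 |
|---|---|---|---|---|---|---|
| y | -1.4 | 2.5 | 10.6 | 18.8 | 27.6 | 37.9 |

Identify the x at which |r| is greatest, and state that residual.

x=6: ŷ = -28 + 4·6 = -4; r = -1.4 − (-4) = 2.6
x=8: ŷ = -28 + 4·8 = 4; r = 2.5 − 4 = -1.5
x=10: ŷ = -28 + 4·10 = 12; r = 10.6 − 12 = -1.4
x=12: ŷ = -28 + 4·12 = 20; r = 18.8 − 20 = -1.2
x=14: ŷ = -28 + 4·14 = 28; r = 27.6 − 28 = -0.4
x=16: ŷ = -28 + 4·16 = 36; r = 37.9 − 36 = 1.9
Largest |r| is 2.6 at x = 6, residual 2.6.

x = 6, r = 2.6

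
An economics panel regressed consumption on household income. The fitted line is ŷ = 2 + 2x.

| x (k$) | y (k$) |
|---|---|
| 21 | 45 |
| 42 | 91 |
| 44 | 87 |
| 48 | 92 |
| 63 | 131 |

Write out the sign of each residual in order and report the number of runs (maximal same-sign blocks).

3 runs

x=21: ŷ = 2 + 2·21 = 44; r = 45 − 44 = 1
x=42: ŷ = 2 + 2·42 = 86; r = 91 − 86 = 5
x=44: ŷ = 2 + 2·44 = 90; r = 87 − 90 = -3
x=48: ŷ = 2 + 2·48 = 98; r = 92 − 98 = -6
x=63: ŷ = 2 + 2·63 = 128; r = 131 − 128 = 3
Signs: + + − − +
Runs: +×2, −×2, +×1 → 3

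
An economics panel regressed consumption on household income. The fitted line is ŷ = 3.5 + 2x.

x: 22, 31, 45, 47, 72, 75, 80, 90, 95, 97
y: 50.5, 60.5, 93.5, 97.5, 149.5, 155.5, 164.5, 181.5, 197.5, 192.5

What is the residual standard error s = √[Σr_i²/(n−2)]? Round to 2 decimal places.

s = 3.32

x=22: ŷ = 3.5 + 2·22 = 47.5; r = 50.5 − 47.5 = 3
x=31: ŷ = 3.5 + 2·31 = 65.5; r = 60.5 − 65.5 = -5
x=45: ŷ = 3.5 + 2·45 = 93.5; r = 93.5 − 93.5 = 0
x=47: ŷ = 3.5 + 2·47 = 97.5; r = 97.5 − 97.5 = 0
x=72: ŷ = 3.5 + 2·72 = 147.5; r = 149.5 − 147.5 = 2
x=75: ŷ = 3.5 + 2·75 = 153.5; r = 155.5 − 153.5 = 2
x=80: ŷ = 3.5 + 2·80 = 163.5; r = 164.5 − 163.5 = 1
x=90: ŷ = 3.5 + 2·90 = 183.5; r = 181.5 − 183.5 = -2
x=95: ŷ = 3.5 + 2·95 = 193.5; r = 197.5 − 193.5 = 4
x=97: ŷ = 3.5 + 2·97 = 197.5; r = 192.5 − 197.5 = -5
SSE = 9 + 25 + 0 + 0 + 4 + 4 + 1 + 4 + 16 + 25 = 88
s = √(88/8) = √11 ≈ 3.32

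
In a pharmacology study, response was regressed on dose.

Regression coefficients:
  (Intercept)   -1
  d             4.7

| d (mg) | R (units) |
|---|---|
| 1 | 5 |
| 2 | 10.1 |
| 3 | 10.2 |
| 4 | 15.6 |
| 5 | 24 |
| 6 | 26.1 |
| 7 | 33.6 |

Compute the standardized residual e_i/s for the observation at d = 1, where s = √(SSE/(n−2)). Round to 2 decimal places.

0.59

d=1: ŷ = -1 + 4.7·1 = 3.7; e = 5 − 3.7 = 1.3
d=2: ŷ = -1 + 4.7·2 = 8.4; e = 10.1 − 8.4 = 1.7
d=3: ŷ = -1 + 4.7·3 = 13.1; e = 10.2 − 13.1 = -2.9
d=4: ŷ = -1 + 4.7·4 = 17.8; e = 15.6 − 17.8 = -2.2
d=5: ŷ = -1 + 4.7·5 = 22.5; e = 24 − 22.5 = 1.5
d=6: ŷ = -1 + 4.7·6 = 27.2; e = 26.1 − 27.2 = -1.1
d=7: ŷ = -1 + 4.7·7 = 31.9; e = 33.6 − 31.9 = 1.7
SSE = 1.69 + 2.89 + 8.41 + 4.84 + 2.25 + 1.21 + 2.89 = 24.18
s = √(24.18/5) = 2.19909
e/s = 1.3 / 2.19909 = 0.59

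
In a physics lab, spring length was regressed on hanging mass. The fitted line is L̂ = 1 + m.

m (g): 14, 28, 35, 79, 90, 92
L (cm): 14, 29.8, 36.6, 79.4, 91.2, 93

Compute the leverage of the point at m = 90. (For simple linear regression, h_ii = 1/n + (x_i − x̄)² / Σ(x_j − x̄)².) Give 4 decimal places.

m̄ = (14 + 28 + 35 + 79 + 90 + 92)/6 = 56.3333
Σ(m − m̄)² = 1792.11 + 802.778 + 455.111 + 513.778 + 1133.44 + 1272.11 = 5969.33
h = 1/6 + (33.6667)²/5969.33 = 0.166667 + 0.189878 = 0.3565

h = 0.3565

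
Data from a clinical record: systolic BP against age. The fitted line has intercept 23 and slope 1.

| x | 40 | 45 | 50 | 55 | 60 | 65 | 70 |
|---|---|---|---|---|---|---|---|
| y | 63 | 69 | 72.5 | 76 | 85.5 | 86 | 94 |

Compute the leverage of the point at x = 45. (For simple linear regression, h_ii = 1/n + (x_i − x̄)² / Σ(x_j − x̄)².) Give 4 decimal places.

x̄ = (40 + 45 + 50 + 55 + 60 + 65 + 70)/7 = 55
Σ(x − x̄)² = 225 + 100 + 25 + 0 + 25 + 100 + 225 = 700
h = 1/7 + (-10)²/700 = 0.142857 + 0.142857 = 0.2857

h = 0.2857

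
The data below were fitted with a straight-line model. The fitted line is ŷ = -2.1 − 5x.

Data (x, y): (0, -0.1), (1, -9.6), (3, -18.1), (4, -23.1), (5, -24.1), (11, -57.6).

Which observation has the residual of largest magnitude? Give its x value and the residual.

x = 5, r = 3

x=0: ŷ = -2.1 − 5·0 = -2.1; r = -0.1 − (-2.1) = 2
x=1: ŷ = -2.1 − 5·1 = -7.1; r = -9.6 − (-7.1) = -2.5
x=3: ŷ = -2.1 − 5·3 = -17.1; r = -18.1 − (-17.1) = -1
x=4: ŷ = -2.1 − 5·4 = -22.1; r = -23.1 − (-22.1) = -1
x=5: ŷ = -2.1 − 5·5 = -27.1; r = -24.1 − (-27.1) = 3
x=11: ŷ = -2.1 − 5·11 = -57.1; r = -57.6 − (-57.1) = -0.5
Largest |r| is 3 at x = 5, residual 3.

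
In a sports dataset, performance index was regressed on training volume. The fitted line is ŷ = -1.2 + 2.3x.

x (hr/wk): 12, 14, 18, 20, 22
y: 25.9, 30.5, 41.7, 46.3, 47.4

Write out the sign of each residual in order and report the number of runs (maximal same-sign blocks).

3 runs

x=12: ŷ = -1.2 + 2.3·12 = 26.4; e = 25.9 − 26.4 = -0.5
x=14: ŷ = -1.2 + 2.3·14 = 31; e = 30.5 − 31 = -0.5
x=18: ŷ = -1.2 + 2.3·18 = 40.2; e = 41.7 − 40.2 = 1.5
x=20: ŷ = -1.2 + 2.3·20 = 44.8; e = 46.3 − 44.8 = 1.5
x=22: ŷ = -1.2 + 2.3·22 = 49.4; e = 47.4 − 49.4 = -2
Signs: − − + + −
Runs: −×2, +×2, −×1 → 3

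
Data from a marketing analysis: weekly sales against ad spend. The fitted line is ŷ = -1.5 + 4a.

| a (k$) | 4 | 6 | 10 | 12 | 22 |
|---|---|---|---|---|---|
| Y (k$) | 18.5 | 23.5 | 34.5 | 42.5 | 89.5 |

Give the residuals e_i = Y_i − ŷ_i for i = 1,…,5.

a=4: ŷ = -1.5 + 4·4 = 14.5; e = 18.5 − 14.5 = 4
a=6: ŷ = -1.5 + 4·6 = 22.5; e = 23.5 − 22.5 = 1
a=10: ŷ = -1.5 + 4·10 = 38.5; e = 34.5 − 38.5 = -4
a=12: ŷ = -1.5 + 4·12 = 46.5; e = 42.5 − 46.5 = -4
a=22: ŷ = -1.5 + 4·22 = 86.5; e = 89.5 − 86.5 = 3

4, 1, -4, -4, 3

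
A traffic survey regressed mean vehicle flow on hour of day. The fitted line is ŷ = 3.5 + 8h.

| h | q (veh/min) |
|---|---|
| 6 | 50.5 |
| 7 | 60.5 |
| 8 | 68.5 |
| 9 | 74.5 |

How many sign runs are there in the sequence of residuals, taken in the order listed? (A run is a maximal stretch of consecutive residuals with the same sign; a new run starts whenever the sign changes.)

3 runs

h=6: ŷ = 3.5 + 8·6 = 51.5; r = 50.5 − 51.5 = -1
h=7: ŷ = 3.5 + 8·7 = 59.5; r = 60.5 − 59.5 = 1
h=8: ŷ = 3.5 + 8·8 = 67.5; r = 68.5 − 67.5 = 1
h=9: ŷ = 3.5 + 8·9 = 75.5; r = 74.5 − 75.5 = -1
Signs: − + + −
Runs: −×1, +×2, −×1 → 3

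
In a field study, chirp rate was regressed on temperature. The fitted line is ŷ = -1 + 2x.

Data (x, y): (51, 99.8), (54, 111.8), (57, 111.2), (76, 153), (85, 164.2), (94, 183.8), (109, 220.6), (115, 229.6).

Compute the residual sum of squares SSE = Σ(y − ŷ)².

x=51: ŷ = -1 + 2·51 = 101; e = 99.8 − 101 = -1.2
x=54: ŷ = -1 + 2·54 = 107; e = 111.8 − 107 = 4.8
x=57: ŷ = -1 + 2·57 = 113; e = 111.2 − 113 = -1.8
x=76: ŷ = -1 + 2·76 = 151; e = 153 − 151 = 2
x=85: ŷ = -1 + 2·85 = 169; e = 164.2 − 169 = -4.8
x=94: ŷ = -1 + 2·94 = 187; e = 183.8 − 187 = -3.2
x=109: ŷ = -1 + 2·109 = 217; e = 220.6 − 217 = 3.6
x=115: ŷ = -1 + 2·115 = 229; e = 229.6 − 229 = 0.6
SSE = 1.44 + 23.04 + 3.24 + 4 + 23.04 + 10.24 + 12.96 + 0.36 = 78.32

SSE = 78.32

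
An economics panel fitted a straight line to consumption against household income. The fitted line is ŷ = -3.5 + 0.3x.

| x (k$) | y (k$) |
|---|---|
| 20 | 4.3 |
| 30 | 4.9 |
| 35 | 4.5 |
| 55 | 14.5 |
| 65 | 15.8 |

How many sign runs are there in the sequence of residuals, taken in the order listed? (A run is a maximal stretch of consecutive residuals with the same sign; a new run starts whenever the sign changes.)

4 runs

x=20: ŷ = -3.5 + 0.3·20 = 2.5; e = 4.3 − 2.5 = 1.8
x=30: ŷ = -3.5 + 0.3·30 = 5.5; e = 4.9 − 5.5 = -0.6
x=35: ŷ = -3.5 + 0.3·35 = 7; e = 4.5 − 7 = -2.5
x=55: ŷ = -3.5 + 0.3·55 = 13; e = 14.5 − 13 = 1.5
x=65: ŷ = -3.5 + 0.3·65 = 16; e = 15.8 − 16 = -0.2
Signs: + − − + −
Runs: +×1, −×2, +×1, −×1 → 4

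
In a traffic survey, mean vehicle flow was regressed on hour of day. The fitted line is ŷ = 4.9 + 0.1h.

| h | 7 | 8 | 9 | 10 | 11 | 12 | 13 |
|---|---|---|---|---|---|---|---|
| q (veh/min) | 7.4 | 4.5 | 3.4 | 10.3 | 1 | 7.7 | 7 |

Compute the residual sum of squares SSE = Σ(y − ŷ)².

SSE = 58

h=7: ŷ = 4.9 + 0.1·7 = 5.6; r = 7.4 − 5.6 = 1.8
h=8: ŷ = 4.9 + 0.1·8 = 5.7; r = 4.5 − 5.7 = -1.2
h=9: ŷ = 4.9 + 0.1·9 = 5.8; r = 3.4 − 5.8 = -2.4
h=10: ŷ = 4.9 + 0.1·10 = 5.9; r = 10.3 − 5.9 = 4.4
h=11: ŷ = 4.9 + 0.1·11 = 6; r = 1 − 6 = -5
h=12: ŷ = 4.9 + 0.1·12 = 6.1; r = 7.7 − 6.1 = 1.6
h=13: ŷ = 4.9 + 0.1·13 = 6.2; r = 7 − 6.2 = 0.8
SSE = 3.24 + 1.44 + 5.76 + 19.36 + 25 + 2.56 + 0.64 = 58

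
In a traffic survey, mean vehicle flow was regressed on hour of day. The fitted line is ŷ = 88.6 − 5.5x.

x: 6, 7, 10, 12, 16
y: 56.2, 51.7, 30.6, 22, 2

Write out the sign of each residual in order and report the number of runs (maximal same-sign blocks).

3 runs

x=6: ŷ = 88.6 − 5.5·6 = 55.6; e = 56.2 − 55.6 = 0.6
x=7: ŷ = 88.6 − 5.5·7 = 50.1; e = 51.7 − 50.1 = 1.6
x=10: ŷ = 88.6 − 5.5·10 = 33.6; e = 30.6 − 33.6 = -3
x=12: ŷ = 88.6 − 5.5·12 = 22.6; e = 22 − 22.6 = -0.6
x=16: ŷ = 88.6 − 5.5·16 = 0.6; e = 2 − 0.6 = 1.4
Signs: + + − − +
Runs: +×2, −×2, +×1 → 3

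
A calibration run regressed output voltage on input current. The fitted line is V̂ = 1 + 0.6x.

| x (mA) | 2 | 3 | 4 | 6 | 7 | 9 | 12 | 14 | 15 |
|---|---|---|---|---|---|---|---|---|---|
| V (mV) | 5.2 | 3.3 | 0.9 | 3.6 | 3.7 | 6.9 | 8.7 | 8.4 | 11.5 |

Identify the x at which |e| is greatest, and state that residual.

x = 2, e = 3

x=2: V̂ = 1 + 0.6·2 = 2.2; e = 5.2 − 2.2 = 3
x=3: V̂ = 1 + 0.6·3 = 2.8; e = 3.3 − 2.8 = 0.5
x=4: V̂ = 1 + 0.6·4 = 3.4; e = 0.9 − 3.4 = -2.5
x=6: V̂ = 1 + 0.6·6 = 4.6; e = 3.6 − 4.6 = -1
x=7: V̂ = 1 + 0.6·7 = 5.2; e = 3.7 − 5.2 = -1.5
x=9: V̂ = 1 + 0.6·9 = 6.4; e = 6.9 − 6.4 = 0.5
x=12: V̂ = 1 + 0.6·12 = 8.2; e = 8.7 − 8.2 = 0.5
x=14: V̂ = 1 + 0.6·14 = 9.4; e = 8.4 − 9.4 = -1
x=15: V̂ = 1 + 0.6·15 = 10; e = 11.5 − 10 = 1.5
Largest |e| is 3 at x = 2, residual 3.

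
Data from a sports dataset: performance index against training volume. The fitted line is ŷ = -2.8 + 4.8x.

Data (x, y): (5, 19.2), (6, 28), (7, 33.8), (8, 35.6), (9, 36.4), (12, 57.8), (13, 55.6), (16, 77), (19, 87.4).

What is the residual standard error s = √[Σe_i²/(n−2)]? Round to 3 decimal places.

x=5: ŷ = -2.8 + 4.8·5 = 21.2; e = 19.2 − 21.2 = -2
x=6: ŷ = -2.8 + 4.8·6 = 26; e = 28 − 26 = 2
x=7: ŷ = -2.8 + 4.8·7 = 30.8; e = 33.8 − 30.8 = 3
x=8: ŷ = -2.8 + 4.8·8 = 35.6; e = 35.6 − 35.6 = 0
x=9: ŷ = -2.8 + 4.8·9 = 40.4; e = 36.4 − 40.4 = -4
x=12: ŷ = -2.8 + 4.8·12 = 54.8; e = 57.8 − 54.8 = 3
x=13: ŷ = -2.8 + 4.8·13 = 59.6; e = 55.6 − 59.6 = -4
x=16: ŷ = -2.8 + 4.8·16 = 74; e = 77 − 74 = 3
x=19: ŷ = -2.8 + 4.8·19 = 88.4; e = 87.4 − 88.4 = -1
SSE = 4 + 4 + 9 + 0 + 16 + 9 + 16 + 9 + 1 = 68
s = √(68/7) = √9.71429 ≈ 3.117

s = 3.117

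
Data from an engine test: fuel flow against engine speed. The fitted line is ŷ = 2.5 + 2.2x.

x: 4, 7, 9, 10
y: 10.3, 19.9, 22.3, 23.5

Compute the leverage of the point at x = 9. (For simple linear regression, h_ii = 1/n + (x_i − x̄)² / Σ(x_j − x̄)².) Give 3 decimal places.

x̄ = (4 + 7 + 9 + 10)/4 = 7.5
Σ(x − x̄)² = 12.25 + 0.25 + 2.25 + 6.25 = 21
h = 1/4 + (1.5)²/21 = 0.25 + 0.107143 = 0.357

h = 0.357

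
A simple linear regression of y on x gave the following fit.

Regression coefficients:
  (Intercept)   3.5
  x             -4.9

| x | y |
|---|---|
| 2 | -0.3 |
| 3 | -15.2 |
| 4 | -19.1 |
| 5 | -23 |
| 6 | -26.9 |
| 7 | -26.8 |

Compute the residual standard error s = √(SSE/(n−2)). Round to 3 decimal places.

s = 4.528

x=2: ŷ = 3.5 − 4.9·2 = -6.3; r = -0.3 − (-6.3) = 6
x=3: ŷ = 3.5 − 4.9·3 = -11.2; r = -15.2 − (-11.2) = -4
x=4: ŷ = 3.5 − 4.9·4 = -16.1; r = -19.1 − (-16.1) = -3
x=5: ŷ = 3.5 − 4.9·5 = -21; r = -23 − (-21) = -2
x=6: ŷ = 3.5 − 4.9·6 = -25.9; r = -26.9 − (-25.9) = -1
x=7: ŷ = 3.5 − 4.9·7 = -30.8; r = -26.8 − (-30.8) = 4
SSE = 36 + 16 + 9 + 4 + 1 + 16 = 82
s = √(82/4) = √20.5 ≈ 4.528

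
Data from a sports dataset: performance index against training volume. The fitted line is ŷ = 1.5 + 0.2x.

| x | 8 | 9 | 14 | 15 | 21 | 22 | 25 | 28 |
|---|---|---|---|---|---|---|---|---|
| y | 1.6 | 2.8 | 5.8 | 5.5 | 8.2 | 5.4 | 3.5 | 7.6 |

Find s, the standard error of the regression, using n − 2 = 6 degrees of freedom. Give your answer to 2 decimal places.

x=8: ŷ = 1.5 + 0.2·8 = 3.1; r = 1.6 − 3.1 = -1.5
x=9: ŷ = 1.5 + 0.2·9 = 3.3; r = 2.8 − 3.3 = -0.5
x=14: ŷ = 1.5 + 0.2·14 = 4.3; r = 5.8 − 4.3 = 1.5
x=15: ŷ = 1.5 + 0.2·15 = 4.5; r = 5.5 − 4.5 = 1
x=21: ŷ = 1.5 + 0.2·21 = 5.7; r = 8.2 − 5.7 = 2.5
x=22: ŷ = 1.5 + 0.2·22 = 5.9; r = 5.4 − 5.9 = -0.5
x=25: ŷ = 1.5 + 0.2·25 = 6.5; r = 3.5 − 6.5 = -3
x=28: ŷ = 1.5 + 0.2·28 = 7.1; r = 7.6 − 7.1 = 0.5
SSE = 2.25 + 0.25 + 2.25 + 1 + 6.25 + 0.25 + 9 + 0.25 = 21.5
s = √(21.5/6) = √3.58333 ≈ 1.89

s = 1.89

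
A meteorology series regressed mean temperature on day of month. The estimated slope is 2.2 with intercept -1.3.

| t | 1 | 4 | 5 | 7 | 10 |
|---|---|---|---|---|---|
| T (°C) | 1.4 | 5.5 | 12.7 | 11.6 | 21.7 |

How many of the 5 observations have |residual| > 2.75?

t=1: T̂ = -1.3 + 2.2·1 = 0.9; e = 1.4 − 0.9 = 0.5
t=4: T̂ = -1.3 + 2.2·4 = 7.5; e = 5.5 − 7.5 = -2
t=5: T̂ = -1.3 + 2.2·5 = 9.7; e = 12.7 − 9.7 = 3
t=7: T̂ = -1.3 + 2.2·7 = 14.1; e = 11.6 − 14.1 = -2.5
t=10: T̂ = -1.3 + 2.2·10 = 20.7; e = 21.7 − 20.7 = 1
|e| > 2.75: t=5 (|e|=3) → 1

1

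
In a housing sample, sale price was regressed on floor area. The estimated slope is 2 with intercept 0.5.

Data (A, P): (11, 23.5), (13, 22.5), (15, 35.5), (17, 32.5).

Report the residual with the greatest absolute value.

e = 5

A=11: P̂ = 0.5 + 2·11 = 22.5; e = 23.5 − 22.5 = 1
A=13: P̂ = 0.5 + 2·13 = 26.5; e = 22.5 − 26.5 = -4
A=15: P̂ = 0.5 + 2·15 = 30.5; e = 35.5 − 30.5 = 5
A=17: P̂ = 0.5 + 2·17 = 34.5; e = 32.5 − 34.5 = -2
Largest |e| is 5 at A = 15, residual 5.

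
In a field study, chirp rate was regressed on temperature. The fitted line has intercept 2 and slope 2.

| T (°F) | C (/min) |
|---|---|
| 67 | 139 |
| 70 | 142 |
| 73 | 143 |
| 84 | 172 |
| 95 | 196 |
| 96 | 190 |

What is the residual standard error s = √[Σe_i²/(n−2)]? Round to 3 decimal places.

s = 4.183

T=67: ŷ = 2 + 2·67 = 136; e = 139 − 136 = 3
T=70: ŷ = 2 + 2·70 = 142; e = 142 − 142 = 0
T=73: ŷ = 2 + 2·73 = 148; e = 143 − 148 = -5
T=84: ŷ = 2 + 2·84 = 170; e = 172 − 170 = 2
T=95: ŷ = 2 + 2·95 = 192; e = 196 − 192 = 4
T=96: ŷ = 2 + 2·96 = 194; e = 190 − 194 = -4
SSE = 9 + 0 + 25 + 4 + 16 + 16 = 70
s = √(70/4) = √17.5 ≈ 4.183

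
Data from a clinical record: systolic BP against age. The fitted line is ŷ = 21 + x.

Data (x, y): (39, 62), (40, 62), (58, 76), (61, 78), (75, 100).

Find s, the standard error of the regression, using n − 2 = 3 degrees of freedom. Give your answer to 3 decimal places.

s = 3.916

x=39: ŷ = 21 + 39 = 60; r = 62 − 60 = 2
x=40: ŷ = 21 + 40 = 61; r = 62 − 61 = 1
x=58: ŷ = 21 + 58 = 79; r = 76 − 79 = -3
x=61: ŷ = 21 + 61 = 82; r = 78 − 82 = -4
x=75: ŷ = 21 + 75 = 96; r = 100 − 96 = 4
SSE = 4 + 1 + 9 + 16 + 16 = 46
s = √(46/3) = √15.3333 ≈ 3.916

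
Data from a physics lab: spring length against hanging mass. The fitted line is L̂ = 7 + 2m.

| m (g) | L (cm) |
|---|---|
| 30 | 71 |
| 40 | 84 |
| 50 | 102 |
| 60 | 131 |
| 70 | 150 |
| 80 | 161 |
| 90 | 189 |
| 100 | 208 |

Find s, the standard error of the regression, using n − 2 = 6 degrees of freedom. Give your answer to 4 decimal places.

s = 4.3970

m=30: L̂ = 7 + 2·30 = 67; r = 71 − 67 = 4
m=40: L̂ = 7 + 2·40 = 87; r = 84 − 87 = -3
m=50: L̂ = 7 + 2·50 = 107; r = 102 − 107 = -5
m=60: L̂ = 7 + 2·60 = 127; r = 131 − 127 = 4
m=70: L̂ = 7 + 2·70 = 147; r = 150 − 147 = 3
m=80: L̂ = 7 + 2·80 = 167; r = 161 − 167 = -6
m=90: L̂ = 7 + 2·90 = 187; r = 189 − 187 = 2
m=100: L̂ = 7 + 2·100 = 207; r = 208 − 207 = 1
SSE = 16 + 9 + 25 + 16 + 9 + 36 + 4 + 1 = 116
s = √(116/6) = √19.3333 ≈ 4.3970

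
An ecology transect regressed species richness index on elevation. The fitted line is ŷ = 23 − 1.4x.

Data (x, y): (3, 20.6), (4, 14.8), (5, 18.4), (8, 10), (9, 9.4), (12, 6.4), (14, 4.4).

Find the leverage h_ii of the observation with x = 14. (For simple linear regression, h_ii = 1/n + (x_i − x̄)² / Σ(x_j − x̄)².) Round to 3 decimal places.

x̄ = (3 + 4 + 5 + 8 + 9 + 12 + 14)/7 = 7.85714
Σ(x − x̄)² = 23.5918 + 14.8776 + 8.16327 + 0.0204082 + 1.30612 + 17.1633 + 37.7347 = 102.857
h = 1/7 + (6.14286)²/102.857 = 0.142857 + 0.366865 = 0.510

h = 0.510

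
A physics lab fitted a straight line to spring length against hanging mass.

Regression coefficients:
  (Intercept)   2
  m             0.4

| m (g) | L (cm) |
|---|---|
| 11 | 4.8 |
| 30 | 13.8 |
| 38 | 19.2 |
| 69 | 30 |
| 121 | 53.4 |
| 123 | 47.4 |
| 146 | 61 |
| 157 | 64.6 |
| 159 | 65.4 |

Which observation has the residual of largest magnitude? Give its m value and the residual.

m = 123, e = -3.8

m=11: ŷ = 2 + 0.4·11 = 6.4; e = 4.8 − 6.4 = -1.6
m=30: ŷ = 2 + 0.4·30 = 14; e = 13.8 − 14 = -0.2
m=38: ŷ = 2 + 0.4·38 = 17.2; e = 19.2 − 17.2 = 2
m=69: ŷ = 2 + 0.4·69 = 29.6; e = 30 − 29.6 = 0.4
m=121: ŷ = 2 + 0.4·121 = 50.4; e = 53.4 − 50.4 = 3
m=123: ŷ = 2 + 0.4·123 = 51.2; e = 47.4 − 51.2 = -3.8
m=146: ŷ = 2 + 0.4·146 = 60.4; e = 61 − 60.4 = 0.6
m=157: ŷ = 2 + 0.4·157 = 64.8; e = 64.6 − 64.8 = -0.2
m=159: ŷ = 2 + 0.4·159 = 65.6; e = 65.4 − 65.6 = -0.2
Largest |e| is 3.8 at m = 123, residual -3.8.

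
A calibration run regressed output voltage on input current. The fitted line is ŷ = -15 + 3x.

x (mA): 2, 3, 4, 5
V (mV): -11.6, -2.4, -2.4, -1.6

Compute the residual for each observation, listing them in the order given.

x=2: ŷ = -15 + 3·2 = -9; r = -11.6 − (-9) = -2.6
x=3: ŷ = -15 + 3·3 = -6; r = -2.4 − (-6) = 3.6
x=4: ŷ = -15 + 3·4 = -3; r = -2.4 − (-3) = 0.6
x=5: ŷ = -15 + 3·5 = 0; r = -1.6 − 0 = -1.6

-2.6, 3.6, 0.6, -1.6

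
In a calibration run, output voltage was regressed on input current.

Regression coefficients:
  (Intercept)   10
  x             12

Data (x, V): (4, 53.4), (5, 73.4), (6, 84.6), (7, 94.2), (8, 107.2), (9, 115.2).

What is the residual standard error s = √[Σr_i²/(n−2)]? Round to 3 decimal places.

s = 3.493

x=4: ŷ = 10 + 12·4 = 58; r = 53.4 − 58 = -4.6
x=5: ŷ = 10 + 12·5 = 70; r = 73.4 − 70 = 3.4
x=6: ŷ = 10 + 12·6 = 82; r = 84.6 − 82 = 2.6
x=7: ŷ = 10 + 12·7 = 94; r = 94.2 − 94 = 0.2
x=8: ŷ = 10 + 12·8 = 106; r = 107.2 − 106 = 1.2
x=9: ŷ = 10 + 12·9 = 118; r = 115.2 − 118 = -2.8
SSE = 21.16 + 11.56 + 6.76 + 0.04 + 1.44 + 7.84 = 48.8
s = √(48.8/4) = √12.2 ≈ 3.493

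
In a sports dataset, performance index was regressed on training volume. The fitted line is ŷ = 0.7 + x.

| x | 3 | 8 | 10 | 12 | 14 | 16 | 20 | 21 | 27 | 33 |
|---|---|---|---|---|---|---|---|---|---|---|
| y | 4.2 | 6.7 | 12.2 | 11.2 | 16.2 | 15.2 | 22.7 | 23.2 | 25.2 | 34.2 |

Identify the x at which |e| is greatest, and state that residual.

x = 27, e = -2.5

x=3: ŷ = 0.7 + 3 = 3.7; e = 4.2 − 3.7 = 0.5
x=8: ŷ = 0.7 + 8 = 8.7; e = 6.7 − 8.7 = -2
x=10: ŷ = 0.7 + 10 = 10.7; e = 12.2 − 10.7 = 1.5
x=12: ŷ = 0.7 + 12 = 12.7; e = 11.2 − 12.7 = -1.5
x=14: ŷ = 0.7 + 14 = 14.7; e = 16.2 − 14.7 = 1.5
x=16: ŷ = 0.7 + 16 = 16.7; e = 15.2 − 16.7 = -1.5
x=20: ŷ = 0.7 + 20 = 20.7; e = 22.7 − 20.7 = 2
x=21: ŷ = 0.7 + 21 = 21.7; e = 23.2 − 21.7 = 1.5
x=27: ŷ = 0.7 + 27 = 27.7; e = 25.2 − 27.7 = -2.5
x=33: ŷ = 0.7 + 33 = 33.7; e = 34.2 − 33.7 = 0.5
Largest |e| is 2.5 at x = 27, residual -2.5.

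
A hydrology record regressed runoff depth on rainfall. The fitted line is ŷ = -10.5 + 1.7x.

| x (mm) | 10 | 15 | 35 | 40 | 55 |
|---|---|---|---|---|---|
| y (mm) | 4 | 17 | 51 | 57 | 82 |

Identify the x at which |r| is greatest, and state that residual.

x = 10, r = -2.5

x=10: ŷ = -10.5 + 1.7·10 = 6.5; r = 4 − 6.5 = -2.5
x=15: ŷ = -10.5 + 1.7·15 = 15; r = 17 − 15 = 2
x=35: ŷ = -10.5 + 1.7·35 = 49; r = 51 − 49 = 2
x=40: ŷ = -10.5 + 1.7·40 = 57.5; r = 57 − 57.5 = -0.5
x=55: ŷ = -10.5 + 1.7·55 = 83; r = 82 − 83 = -1
Largest |r| is 2.5 at x = 10, residual -2.5.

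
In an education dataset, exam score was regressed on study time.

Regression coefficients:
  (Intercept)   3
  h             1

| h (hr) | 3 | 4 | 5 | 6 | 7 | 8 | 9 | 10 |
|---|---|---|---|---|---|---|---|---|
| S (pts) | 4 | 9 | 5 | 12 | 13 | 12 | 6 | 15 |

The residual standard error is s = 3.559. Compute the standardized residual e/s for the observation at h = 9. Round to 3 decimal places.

ŷ = 3 + 9 = 12
e = 6 − 12 = -6
e/s = -6 / 3.559 = -1.686

-1.686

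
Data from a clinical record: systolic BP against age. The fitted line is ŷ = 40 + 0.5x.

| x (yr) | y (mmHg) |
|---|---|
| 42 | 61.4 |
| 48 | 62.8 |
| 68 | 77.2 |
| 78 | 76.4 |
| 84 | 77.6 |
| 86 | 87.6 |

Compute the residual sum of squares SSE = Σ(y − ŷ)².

x=42: ŷ = 40 + 0.5·42 = 61; e = 61.4 − 61 = 0.4
x=48: ŷ = 40 + 0.5·48 = 64; e = 62.8 − 64 = -1.2
x=68: ŷ = 40 + 0.5·68 = 74; e = 77.2 − 74 = 3.2
x=78: ŷ = 40 + 0.5·78 = 79; e = 76.4 − 79 = -2.6
x=84: ŷ = 40 + 0.5·84 = 82; e = 77.6 − 82 = -4.4
x=86: ŷ = 40 + 0.5·86 = 83; e = 87.6 − 83 = 4.6
SSE = 0.16 + 1.44 + 10.24 + 6.76 + 19.36 + 21.16 = 59.12

SSE = 59.12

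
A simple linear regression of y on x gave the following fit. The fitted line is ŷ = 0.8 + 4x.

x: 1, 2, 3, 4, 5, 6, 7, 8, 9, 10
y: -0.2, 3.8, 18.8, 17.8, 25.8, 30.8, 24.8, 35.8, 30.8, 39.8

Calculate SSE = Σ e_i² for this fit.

SSE = 210

x=1: ŷ = 0.8 + 4·1 = 4.8; e = -0.2 − 4.8 = -5
x=2: ŷ = 0.8 + 4·2 = 8.8; e = 3.8 − 8.8 = -5
x=3: ŷ = 0.8 + 4·3 = 12.8; e = 18.8 − 12.8 = 6
x=4: ŷ = 0.8 + 4·4 = 16.8; e = 17.8 − 16.8 = 1
x=5: ŷ = 0.8 + 4·5 = 20.8; e = 25.8 − 20.8 = 5
x=6: ŷ = 0.8 + 4·6 = 24.8; e = 30.8 − 24.8 = 6
x=7: ŷ = 0.8 + 4·7 = 28.8; e = 24.8 − 28.8 = -4
x=8: ŷ = 0.8 + 4·8 = 32.8; e = 35.8 − 32.8 = 3
x=9: ŷ = 0.8 + 4·9 = 36.8; e = 30.8 − 36.8 = -6
x=10: ŷ = 0.8 + 4·10 = 40.8; e = 39.8 − 40.8 = -1
SSE = 25 + 25 + 36 + 1 + 25 + 36 + 16 + 9 + 36 + 1 = 210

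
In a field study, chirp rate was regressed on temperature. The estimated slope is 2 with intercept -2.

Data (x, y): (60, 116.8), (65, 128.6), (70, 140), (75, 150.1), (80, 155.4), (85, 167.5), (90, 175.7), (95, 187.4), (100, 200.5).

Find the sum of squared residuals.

x=60: ŷ = -2 + 2·60 = 118; r = 116.8 − 118 = -1.2
x=65: ŷ = -2 + 2·65 = 128; r = 128.6 − 128 = 0.6
x=70: ŷ = -2 + 2·70 = 138; r = 140 − 138 = 2
x=75: ŷ = -2 + 2·75 = 148; r = 150.1 − 148 = 2.1
x=80: ŷ = -2 + 2·80 = 158; r = 155.4 − 158 = -2.6
x=85: ŷ = -2 + 2·85 = 168; r = 167.5 − 168 = -0.5
x=90: ŷ = -2 + 2·90 = 178; r = 175.7 − 178 = -2.3
x=95: ŷ = -2 + 2·95 = 188; r = 187.4 − 188 = -0.6
x=100: ŷ = -2 + 2·100 = 198; r = 200.5 − 198 = 2.5
SSE = 1.44 + 0.36 + 4 + 4.41 + 6.76 + 0.25 + 5.29 + 0.36 + 6.25 = 29.12

SSE = 29.12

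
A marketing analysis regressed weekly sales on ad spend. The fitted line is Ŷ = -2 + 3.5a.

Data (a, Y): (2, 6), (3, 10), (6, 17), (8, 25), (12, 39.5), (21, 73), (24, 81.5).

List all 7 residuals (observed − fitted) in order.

1, 1.5, -2, -1, -0.5, 1.5, -0.5

a=2: Ŷ = -2 + 3.5·2 = 5; r = 6 − 5 = 1
a=3: Ŷ = -2 + 3.5·3 = 8.5; r = 10 − 8.5 = 1.5
a=6: Ŷ = -2 + 3.5·6 = 19; r = 17 − 19 = -2
a=8: Ŷ = -2 + 3.5·8 = 26; r = 25 − 26 = -1
a=12: Ŷ = -2 + 3.5·12 = 40; r = 39.5 − 40 = -0.5
a=21: Ŷ = -2 + 3.5·21 = 71.5; r = 73 − 71.5 = 1.5
a=24: Ŷ = -2 + 3.5·24 = 82; r = 81.5 − 82 = -0.5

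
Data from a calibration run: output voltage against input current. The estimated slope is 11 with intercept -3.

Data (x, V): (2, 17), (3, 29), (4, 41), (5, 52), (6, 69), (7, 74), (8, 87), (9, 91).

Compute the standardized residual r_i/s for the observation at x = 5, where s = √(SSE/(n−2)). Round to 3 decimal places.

x=2: V̂ = -3 + 11·2 = 19; r = 17 − 19 = -2
x=3: V̂ = -3 + 11·3 = 30; r = 29 − 30 = -1
x=4: V̂ = -3 + 11·4 = 41; r = 41 − 41 = 0
x=5: V̂ = -3 + 11·5 = 52; r = 52 − 52 = 0
x=6: V̂ = -3 + 11·6 = 63; r = 69 − 63 = 6
x=7: V̂ = -3 + 11·7 = 74; r = 74 − 74 = 0
x=8: V̂ = -3 + 11·8 = 85; r = 87 − 85 = 2
x=9: V̂ = -3 + 11·9 = 96; r = 91 − 96 = -5
SSE = 4 + 1 + 0 + 0 + 36 + 0 + 4 + 25 = 70
s = √(70/6) = 3.41565
r/s = 0 / 3.41565 = 0.000

0.000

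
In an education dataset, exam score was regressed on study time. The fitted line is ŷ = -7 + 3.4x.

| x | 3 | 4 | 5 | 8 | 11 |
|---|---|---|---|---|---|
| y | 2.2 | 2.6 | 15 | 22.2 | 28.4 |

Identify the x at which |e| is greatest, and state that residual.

x=3: ŷ = -7 + 3.4·3 = 3.2; e = 2.2 − 3.2 = -1
x=4: ŷ = -7 + 3.4·4 = 6.6; e = 2.6 − 6.6 = -4
x=5: ŷ = -7 + 3.4·5 = 10; e = 15 − 10 = 5
x=8: ŷ = -7 + 3.4·8 = 20.2; e = 22.2 − 20.2 = 2
x=11: ŷ = -7 + 3.4·11 = 30.4; e = 28.4 − 30.4 = -2
Largest |e| is 5 at x = 5, residual 5.

x = 5, e = 5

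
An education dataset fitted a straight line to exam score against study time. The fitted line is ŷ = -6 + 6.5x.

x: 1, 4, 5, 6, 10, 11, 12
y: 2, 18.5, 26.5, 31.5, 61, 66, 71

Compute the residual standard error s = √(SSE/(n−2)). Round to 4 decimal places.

x=1: ŷ = -6 + 6.5·1 = 0.5; r = 2 − 0.5 = 1.5
x=4: ŷ = -6 + 6.5·4 = 20; r = 18.5 − 20 = -1.5
x=5: ŷ = -6 + 6.5·5 = 26.5; r = 26.5 − 26.5 = 0
x=6: ŷ = -6 + 6.5·6 = 33; r = 31.5 − 33 = -1.5
x=10: ŷ = -6 + 6.5·10 = 59; r = 61 − 59 = 2
x=11: ŷ = -6 + 6.5·11 = 65.5; r = 66 − 65.5 = 0.5
x=12: ŷ = -6 + 6.5·12 = 72; r = 71 − 72 = -1
SSE = 2.25 + 2.25 + 0 + 2.25 + 4 + 0.25 + 1 = 12
s = √(12/5) = √2.4 ≈ 1.5492

s = 1.5492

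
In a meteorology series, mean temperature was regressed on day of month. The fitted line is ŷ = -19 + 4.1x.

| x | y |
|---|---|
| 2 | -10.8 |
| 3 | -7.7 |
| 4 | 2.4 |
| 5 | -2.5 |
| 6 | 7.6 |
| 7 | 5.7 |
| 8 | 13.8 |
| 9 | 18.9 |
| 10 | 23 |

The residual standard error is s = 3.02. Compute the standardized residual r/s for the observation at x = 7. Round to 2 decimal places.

-1.32

ŷ = -19 + 4.1·7 = 9.7
r = 5.7 − 9.7 = -4
r/s = -4 / 3.02 = -1.32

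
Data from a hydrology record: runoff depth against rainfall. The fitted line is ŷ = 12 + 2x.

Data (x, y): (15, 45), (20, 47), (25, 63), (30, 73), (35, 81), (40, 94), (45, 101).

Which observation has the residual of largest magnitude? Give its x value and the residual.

x = 20, r = -5

x=15: ŷ = 12 + 2·15 = 42; r = 45 − 42 = 3
x=20: ŷ = 12 + 2·20 = 52; r = 47 − 52 = -5
x=25: ŷ = 12 + 2·25 = 62; r = 63 − 62 = 1
x=30: ŷ = 12 + 2·30 = 72; r = 73 − 72 = 1
x=35: ŷ = 12 + 2·35 = 82; r = 81 − 82 = -1
x=40: ŷ = 12 + 2·40 = 92; r = 94 − 92 = 2
x=45: ŷ = 12 + 2·45 = 102; r = 101 − 102 = -1
Largest |r| is 5 at x = 20, residual -5.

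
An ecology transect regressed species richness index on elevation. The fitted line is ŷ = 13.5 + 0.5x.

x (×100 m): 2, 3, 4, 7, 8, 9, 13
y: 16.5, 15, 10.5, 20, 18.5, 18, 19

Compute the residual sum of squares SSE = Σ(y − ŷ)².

x=2: ŷ = 13.5 + 0.5·2 = 14.5; e = 16.5 − 14.5 = 2
x=3: ŷ = 13.5 + 0.5·3 = 15; e = 15 − 15 = 0
x=4: ŷ = 13.5 + 0.5·4 = 15.5; e = 10.5 − 15.5 = -5
x=7: ŷ = 13.5 + 0.5·7 = 17; e = 20 − 17 = 3
x=8: ŷ = 13.5 + 0.5·8 = 17.5; e = 18.5 − 17.5 = 1
x=9: ŷ = 13.5 + 0.5·9 = 18; e = 18 − 18 = 0
x=13: ŷ = 13.5 + 0.5·13 = 20; e = 19 − 20 = -1
SSE = 4 + 0 + 25 + 9 + 1 + 0 + 1 = 40

SSE = 40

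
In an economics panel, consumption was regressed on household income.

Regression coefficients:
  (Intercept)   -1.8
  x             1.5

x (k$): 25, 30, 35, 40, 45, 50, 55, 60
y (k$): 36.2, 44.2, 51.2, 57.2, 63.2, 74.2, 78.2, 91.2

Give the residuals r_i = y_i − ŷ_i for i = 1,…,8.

x=25: ŷ = -1.8 + 1.5·25 = 35.7; r = 36.2 − 35.7 = 0.5
x=30: ŷ = -1.8 + 1.5·30 = 43.2; r = 44.2 − 43.2 = 1
x=35: ŷ = -1.8 + 1.5·35 = 50.7; r = 51.2 − 50.7 = 0.5
x=40: ŷ = -1.8 + 1.5·40 = 58.2; r = 57.2 − 58.2 = -1
x=45: ŷ = -1.8 + 1.5·45 = 65.7; r = 63.2 − 65.7 = -2.5
x=50: ŷ = -1.8 + 1.5·50 = 73.2; r = 74.2 − 73.2 = 1
x=55: ŷ = -1.8 + 1.5·55 = 80.7; r = 78.2 − 80.7 = -2.5
x=60: ŷ = -1.8 + 1.5·60 = 88.2; r = 91.2 − 88.2 = 3

0.5, 1, 0.5, -1, -2.5, 1, -2.5, 3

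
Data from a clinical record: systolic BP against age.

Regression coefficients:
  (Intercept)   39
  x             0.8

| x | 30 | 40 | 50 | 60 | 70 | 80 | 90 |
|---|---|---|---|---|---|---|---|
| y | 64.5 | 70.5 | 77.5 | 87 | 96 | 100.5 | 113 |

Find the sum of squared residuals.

x=30: ŷ = 39 + 0.8·30 = 63; e = 64.5 − 63 = 1.5
x=40: ŷ = 39 + 0.8·40 = 71; e = 70.5 − 71 = -0.5
x=50: ŷ = 39 + 0.8·50 = 79; e = 77.5 − 79 = -1.5
x=60: ŷ = 39 + 0.8·60 = 87; e = 87 − 87 = 0
x=70: ŷ = 39 + 0.8·70 = 95; e = 96 − 95 = 1
x=80: ŷ = 39 + 0.8·80 = 103; e = 100.5 − 103 = -2.5
x=90: ŷ = 39 + 0.8·90 = 111; e = 113 − 111 = 2
SSE = 2.25 + 0.25 + 2.25 + 0 + 1 + 6.25 + 4 = 16

SSE = 16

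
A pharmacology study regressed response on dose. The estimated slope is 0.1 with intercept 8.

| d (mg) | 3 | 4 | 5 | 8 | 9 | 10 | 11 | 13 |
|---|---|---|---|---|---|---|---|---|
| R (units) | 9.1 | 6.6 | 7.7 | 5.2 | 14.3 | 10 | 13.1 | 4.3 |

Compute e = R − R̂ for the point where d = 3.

e = 0.8

R̂ = 8 + 0.1·3 = 8.3
e = 9.1 − 8.3 = 0.8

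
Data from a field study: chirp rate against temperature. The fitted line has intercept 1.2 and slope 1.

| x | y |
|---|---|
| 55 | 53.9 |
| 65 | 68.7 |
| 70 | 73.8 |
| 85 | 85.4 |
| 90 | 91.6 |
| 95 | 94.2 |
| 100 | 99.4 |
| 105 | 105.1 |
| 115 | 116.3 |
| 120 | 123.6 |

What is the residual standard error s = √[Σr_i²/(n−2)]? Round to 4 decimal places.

x=55: ŷ = 1.2 + 55 = 56.2; r = 53.9 − 56.2 = -2.3
x=65: ŷ = 1.2 + 65 = 66.2; r = 68.7 − 66.2 = 2.5
x=70: ŷ = 1.2 + 70 = 71.2; r = 73.8 − 71.2 = 2.6
x=85: ŷ = 1.2 + 85 = 86.2; r = 85.4 − 86.2 = -0.8
x=90: ŷ = 1.2 + 90 = 91.2; r = 91.6 − 91.2 = 0.4
x=95: ŷ = 1.2 + 95 = 96.2; r = 94.2 − 96.2 = -2
x=100: ŷ = 1.2 + 100 = 101.2; r = 99.4 − 101.2 = -1.8
x=105: ŷ = 1.2 + 105 = 106.2; r = 105.1 − 106.2 = -1.1
x=115: ŷ = 1.2 + 115 = 116.2; r = 116.3 − 116.2 = 0.1
x=120: ŷ = 1.2 + 120 = 121.2; r = 123.6 − 121.2 = 2.4
SSE = 5.29 + 6.25 + 6.76 + 0.64 + 0.16 + 4 + 3.24 + 1.21 + 0.01 + 5.76 = 33.32
s = √(33.32/8) = √4.165 ≈ 2.0408

s = 2.0408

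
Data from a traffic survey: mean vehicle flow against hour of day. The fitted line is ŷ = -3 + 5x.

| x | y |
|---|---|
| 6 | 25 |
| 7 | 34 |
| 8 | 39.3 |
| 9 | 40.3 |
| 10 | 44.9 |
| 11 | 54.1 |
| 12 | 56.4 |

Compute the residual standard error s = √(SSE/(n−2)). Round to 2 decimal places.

s = 2.25

x=6: ŷ = -3 + 5·6 = 27; r = 25 − 27 = -2
x=7: ŷ = -3 + 5·7 = 32; r = 34 − 32 = 2
x=8: ŷ = -3 + 5·8 = 37; r = 39.3 − 37 = 2.3
x=9: ŷ = -3 + 5·9 = 42; r = 40.3 − 42 = -1.7
x=10: ŷ = -3 + 5·10 = 47; r = 44.9 − 47 = -2.1
x=11: ŷ = -3 + 5·11 = 52; r = 54.1 − 52 = 2.1
x=12: ŷ = -3 + 5·12 = 57; r = 56.4 − 57 = -0.6
SSE = 4 + 4 + 5.29 + 2.89 + 4.41 + 4.41 + 0.36 = 25.36
s = √(25.36/5) = √5.072 ≈ 2.25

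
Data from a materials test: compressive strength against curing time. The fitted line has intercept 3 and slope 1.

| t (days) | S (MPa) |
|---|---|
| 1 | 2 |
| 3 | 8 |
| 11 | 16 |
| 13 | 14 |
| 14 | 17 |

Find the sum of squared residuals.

SSE = 16

t=1: Ŝ = 3 + 1 = 4; r = 2 − 4 = -2
t=3: Ŝ = 3 + 3 = 6; r = 8 − 6 = 2
t=11: Ŝ = 3 + 11 = 14; r = 16 − 14 = 2
t=13: Ŝ = 3 + 13 = 16; r = 14 − 16 = -2
t=14: Ŝ = 3 + 14 = 17; r = 17 − 17 = 0
SSE = 4 + 4 + 4 + 4 + 0 = 16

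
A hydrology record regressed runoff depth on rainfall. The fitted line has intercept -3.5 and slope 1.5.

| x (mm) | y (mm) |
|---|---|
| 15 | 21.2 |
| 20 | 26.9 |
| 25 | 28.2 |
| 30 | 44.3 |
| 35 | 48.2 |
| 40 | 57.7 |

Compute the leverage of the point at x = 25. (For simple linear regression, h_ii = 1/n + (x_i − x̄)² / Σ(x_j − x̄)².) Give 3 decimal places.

x̄ = (15 + 20 + 25 + 30 + 35 + 40)/6 = 27.5
Σ(x − x̄)² = 156.25 + 56.25 + 6.25 + 6.25 + 56.25 + 156.25 = 437.5
h = 1/6 + (-2.5)²/437.5 = 0.166667 + 0.0142857 = 0.181

h = 0.181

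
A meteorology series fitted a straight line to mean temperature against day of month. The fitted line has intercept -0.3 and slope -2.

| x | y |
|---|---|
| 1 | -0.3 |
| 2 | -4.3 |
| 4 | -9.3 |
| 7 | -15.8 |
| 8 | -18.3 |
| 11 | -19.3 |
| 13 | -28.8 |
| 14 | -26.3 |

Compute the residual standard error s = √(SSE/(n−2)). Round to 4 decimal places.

s = 2.2546

x=1: ŷ = -0.3 − 2·1 = -2.3; e = -0.3 − (-2.3) = 2
x=2: ŷ = -0.3 − 2·2 = -4.3; e = -4.3 − (-4.3) = 0
x=4: ŷ = -0.3 − 2·4 = -8.3; e = -9.3 − (-8.3) = -1
x=7: ŷ = -0.3 − 2·7 = -14.3; e = -15.8 − (-14.3) = -1.5
x=8: ŷ = -0.3 − 2·8 = -16.3; e = -18.3 − (-16.3) = -2
x=11: ŷ = -0.3 − 2·11 = -22.3; e = -19.3 − (-22.3) = 3
x=13: ŷ = -0.3 − 2·13 = -26.3; e = -28.8 − (-26.3) = -2.5
x=14: ŷ = -0.3 − 2·14 = -28.3; e = -26.3 − (-28.3) = 2
SSE = 4 + 0 + 1 + 2.25 + 4 + 9 + 6.25 + 4 = 30.5
s = √(30.5/6) = √5.08333 ≈ 2.2546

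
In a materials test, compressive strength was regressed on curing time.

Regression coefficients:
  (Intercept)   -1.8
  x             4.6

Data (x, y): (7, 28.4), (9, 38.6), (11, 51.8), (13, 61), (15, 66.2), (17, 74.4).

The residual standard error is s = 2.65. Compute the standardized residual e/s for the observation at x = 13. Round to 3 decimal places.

ŷ = -1.8 + 4.6·13 = 58
e = 61 − 58 = 3
e/s = 3 / 2.65 = 1.132

1.132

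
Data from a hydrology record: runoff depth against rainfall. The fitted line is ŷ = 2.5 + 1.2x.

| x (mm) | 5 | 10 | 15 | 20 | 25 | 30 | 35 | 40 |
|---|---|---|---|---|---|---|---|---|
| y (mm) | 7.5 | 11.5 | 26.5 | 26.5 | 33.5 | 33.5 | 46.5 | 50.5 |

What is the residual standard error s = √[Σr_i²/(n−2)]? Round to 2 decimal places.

x=5: ŷ = 2.5 + 1.2·5 = 8.5; r = 7.5 − 8.5 = -1
x=10: ŷ = 2.5 + 1.2·10 = 14.5; r = 11.5 − 14.5 = -3
x=15: ŷ = 2.5 + 1.2·15 = 20.5; r = 26.5 − 20.5 = 6
x=20: ŷ = 2.5 + 1.2·20 = 26.5; r = 26.5 − 26.5 = 0
x=25: ŷ = 2.5 + 1.2·25 = 32.5; r = 33.5 − 32.5 = 1
x=30: ŷ = 2.5 + 1.2·30 = 38.5; r = 33.5 − 38.5 = -5
x=35: ŷ = 2.5 + 1.2·35 = 44.5; r = 46.5 − 44.5 = 2
x=40: ŷ = 2.5 + 1.2·40 = 50.5; r = 50.5 − 50.5 = 0
SSE = 1 + 9 + 36 + 0 + 1 + 25 + 4 + 0 = 76
s = √(76/6) = √12.6667 ≈ 3.56

s = 3.56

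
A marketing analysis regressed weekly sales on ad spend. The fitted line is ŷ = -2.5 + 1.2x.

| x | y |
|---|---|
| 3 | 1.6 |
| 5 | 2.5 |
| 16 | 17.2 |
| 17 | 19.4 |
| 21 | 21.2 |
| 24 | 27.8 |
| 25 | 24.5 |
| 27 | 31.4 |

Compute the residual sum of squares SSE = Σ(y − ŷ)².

x=3: ŷ = -2.5 + 1.2·3 = 1.1; e = 1.6 − 1.1 = 0.5
x=5: ŷ = -2.5 + 1.2·5 = 3.5; e = 2.5 − 3.5 = -1
x=16: ŷ = -2.5 + 1.2·16 = 16.7; e = 17.2 − 16.7 = 0.5
x=17: ŷ = -2.5 + 1.2·17 = 17.9; e = 19.4 − 17.9 = 1.5
x=21: ŷ = -2.5 + 1.2·21 = 22.7; e = 21.2 − 22.7 = -1.5
x=24: ŷ = -2.5 + 1.2·24 = 26.3; e = 27.8 − 26.3 = 1.5
x=25: ŷ = -2.5 + 1.2·25 = 27.5; e = 24.5 − 27.5 = -3
x=27: ŷ = -2.5 + 1.2·27 = 29.9; e = 31.4 − 29.9 = 1.5
SSE = 0.25 + 1 + 0.25 + 2.25 + 2.25 + 2.25 + 9 + 2.25 = 19.5

SSE = 19.5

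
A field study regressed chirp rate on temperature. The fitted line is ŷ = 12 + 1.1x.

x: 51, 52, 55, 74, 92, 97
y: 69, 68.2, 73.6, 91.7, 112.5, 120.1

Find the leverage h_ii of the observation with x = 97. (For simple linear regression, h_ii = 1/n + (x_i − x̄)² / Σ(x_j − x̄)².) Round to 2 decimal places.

h = 0.50

x̄ = (51 + 52 + 55 + 74 + 92 + 97)/6 = 70.1667
Σ(x − x̄)² = 367.361 + 330.028 + 230.028 + 14.6944 + 476.694 + 720.028 = 2138.83
h = 1/6 + (26.8333)²/2138.83 = 0.166667 + 0.336645 = 0.50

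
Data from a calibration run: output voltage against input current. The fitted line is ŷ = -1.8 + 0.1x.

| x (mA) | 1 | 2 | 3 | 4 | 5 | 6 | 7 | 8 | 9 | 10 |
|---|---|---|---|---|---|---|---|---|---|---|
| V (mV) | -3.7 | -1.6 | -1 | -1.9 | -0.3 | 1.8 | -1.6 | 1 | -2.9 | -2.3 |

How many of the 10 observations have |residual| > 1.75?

4

x=1: ŷ = -1.8 + 0.1·1 = -1.7; r = -3.7 − (-1.7) = -2
x=2: ŷ = -1.8 + 0.1·2 = -1.6; r = -1.6 − (-1.6) = 0
x=3: ŷ = -1.8 + 0.1·3 = -1.5; r = -1 − (-1.5) = 0.5
x=4: ŷ = -1.8 + 0.1·4 = -1.4; r = -1.9 − (-1.4) = -0.5
x=5: ŷ = -1.8 + 0.1·5 = -1.3; r = -0.3 − (-1.3) = 1
x=6: ŷ = -1.8 + 0.1·6 = -1.2; r = 1.8 − (-1.2) = 3
x=7: ŷ = -1.8 + 0.1·7 = -1.1; r = -1.6 − (-1.1) = -0.5
x=8: ŷ = -1.8 + 0.1·8 = -1; r = 1 − (-1) = 2
x=9: ŷ = -1.8 + 0.1·9 = -0.9; r = -2.9 − (-0.9) = -2
x=10: ŷ = -1.8 + 0.1·10 = -0.8; r = -2.3 − (-0.8) = -1.5
|r| > 1.75: x=1 (|r|=2), x=6 (|r|=3), x=8 (|r|=2), x=9 (|r|=2) → 4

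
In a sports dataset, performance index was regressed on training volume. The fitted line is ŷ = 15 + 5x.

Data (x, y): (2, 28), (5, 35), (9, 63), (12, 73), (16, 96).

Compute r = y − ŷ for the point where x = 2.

r = 3

ŷ = 15 + 5·2 = 25
r = 28 − 25 = 3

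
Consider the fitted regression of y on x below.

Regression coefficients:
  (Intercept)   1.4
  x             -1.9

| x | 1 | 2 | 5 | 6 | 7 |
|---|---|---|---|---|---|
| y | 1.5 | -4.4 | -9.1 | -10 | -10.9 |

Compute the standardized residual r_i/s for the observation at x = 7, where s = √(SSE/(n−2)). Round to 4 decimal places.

x=1: ŷ = 1.4 − 1.9·1 = -0.5; r = 1.5 − (-0.5) = 2
x=2: ŷ = 1.4 − 1.9·2 = -2.4; r = -4.4 − (-2.4) = -2
x=5: ŷ = 1.4 − 1.9·5 = -8.1; r = -9.1 − (-8.1) = -1
x=6: ŷ = 1.4 − 1.9·6 = -10; r = -10 − (-10) = 0
x=7: ŷ = 1.4 − 1.9·7 = -11.9; r = -10.9 − (-11.9) = 1
SSE = 4 + 4 + 1 + 0 + 1 = 10
s = √(10/3) = 1.82574
r/s = 1 / 1.82574 = 0.5477

0.5477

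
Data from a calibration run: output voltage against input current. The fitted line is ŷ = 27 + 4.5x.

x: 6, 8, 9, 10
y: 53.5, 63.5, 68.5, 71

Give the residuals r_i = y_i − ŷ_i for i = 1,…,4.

x=6: ŷ = 27 + 4.5·6 = 54; r = 53.5 − 54 = -0.5
x=8: ŷ = 27 + 4.5·8 = 63; r = 63.5 − 63 = 0.5
x=9: ŷ = 27 + 4.5·9 = 67.5; r = 68.5 − 67.5 = 1
x=10: ŷ = 27 + 4.5·10 = 72; r = 71 − 72 = -1

-0.5, 0.5, 1, -1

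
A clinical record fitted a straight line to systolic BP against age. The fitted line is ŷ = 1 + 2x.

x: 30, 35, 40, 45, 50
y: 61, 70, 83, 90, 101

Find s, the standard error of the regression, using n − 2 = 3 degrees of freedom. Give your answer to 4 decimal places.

s = 1.4142

x=30: ŷ = 1 + 2·30 = 61; r = 61 − 61 = 0
x=35: ŷ = 1 + 2·35 = 71; r = 70 − 71 = -1
x=40: ŷ = 1 + 2·40 = 81; r = 83 − 81 = 2
x=45: ŷ = 1 + 2·45 = 91; r = 90 − 91 = -1
x=50: ŷ = 1 + 2·50 = 101; r = 101 − 101 = 0
SSE = 0 + 1 + 4 + 1 + 0 = 6
s = √(6/3) = √2 ≈ 1.4142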